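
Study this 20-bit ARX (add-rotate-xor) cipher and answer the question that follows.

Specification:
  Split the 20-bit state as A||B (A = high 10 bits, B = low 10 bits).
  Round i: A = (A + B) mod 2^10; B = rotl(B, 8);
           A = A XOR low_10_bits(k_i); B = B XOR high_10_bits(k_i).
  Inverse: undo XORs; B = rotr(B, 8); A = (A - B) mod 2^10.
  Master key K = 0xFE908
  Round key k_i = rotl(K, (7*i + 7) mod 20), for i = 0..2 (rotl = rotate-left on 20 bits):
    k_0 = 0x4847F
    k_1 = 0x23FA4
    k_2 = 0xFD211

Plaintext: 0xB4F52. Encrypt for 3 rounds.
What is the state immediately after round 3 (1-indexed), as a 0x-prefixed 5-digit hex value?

0x531A8

s_0 = plaintext = 0xB4F52
s_1 = Round(s_0, k_0) = 0x96BF5
s_2 = Round(s_1, k_1) = 0x7AD72
s_3 = Round(s_2, k_2) = 0x531A8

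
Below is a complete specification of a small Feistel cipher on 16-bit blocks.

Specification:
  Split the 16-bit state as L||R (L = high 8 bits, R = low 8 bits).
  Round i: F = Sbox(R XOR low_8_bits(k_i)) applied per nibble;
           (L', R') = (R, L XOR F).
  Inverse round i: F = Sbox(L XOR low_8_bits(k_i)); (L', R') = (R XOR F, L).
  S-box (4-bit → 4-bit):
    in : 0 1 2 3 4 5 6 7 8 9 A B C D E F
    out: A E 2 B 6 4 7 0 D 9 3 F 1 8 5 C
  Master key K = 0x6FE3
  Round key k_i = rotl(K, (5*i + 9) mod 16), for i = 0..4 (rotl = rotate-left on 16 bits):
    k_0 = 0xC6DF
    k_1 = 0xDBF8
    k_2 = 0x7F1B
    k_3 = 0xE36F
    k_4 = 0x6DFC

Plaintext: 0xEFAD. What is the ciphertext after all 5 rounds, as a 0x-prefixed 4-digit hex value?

0x5393

s_0 = plaintext = 0xEFAD
s_1 = Round(s_0, k_0) = 0xADED
s_2 = Round(s_1, k_1) = 0xED49
s_3 = Round(s_2, k_2) = 0x49AF
s_4 = Round(s_3, k_3) = 0xAF53
s_5 = Round(s_4, k_4) = 0x5393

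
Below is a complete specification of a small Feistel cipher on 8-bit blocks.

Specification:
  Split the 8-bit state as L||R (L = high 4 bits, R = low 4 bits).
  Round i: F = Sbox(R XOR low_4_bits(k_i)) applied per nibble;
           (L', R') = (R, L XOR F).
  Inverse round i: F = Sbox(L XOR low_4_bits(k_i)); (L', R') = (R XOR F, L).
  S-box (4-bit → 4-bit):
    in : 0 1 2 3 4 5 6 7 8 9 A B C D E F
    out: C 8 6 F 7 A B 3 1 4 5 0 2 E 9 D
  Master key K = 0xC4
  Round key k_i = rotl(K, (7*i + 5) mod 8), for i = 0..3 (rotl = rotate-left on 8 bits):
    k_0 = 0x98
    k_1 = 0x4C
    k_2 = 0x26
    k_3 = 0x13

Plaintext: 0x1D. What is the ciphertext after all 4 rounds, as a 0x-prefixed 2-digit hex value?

0xAA

s_0 = plaintext = 0x1D
s_1 = Round(s_0, k_0) = 0xDB
s_2 = Round(s_1, k_1) = 0xBE
s_3 = Round(s_2, k_2) = 0xEA
s_4 = Round(s_3, k_3) = 0xAA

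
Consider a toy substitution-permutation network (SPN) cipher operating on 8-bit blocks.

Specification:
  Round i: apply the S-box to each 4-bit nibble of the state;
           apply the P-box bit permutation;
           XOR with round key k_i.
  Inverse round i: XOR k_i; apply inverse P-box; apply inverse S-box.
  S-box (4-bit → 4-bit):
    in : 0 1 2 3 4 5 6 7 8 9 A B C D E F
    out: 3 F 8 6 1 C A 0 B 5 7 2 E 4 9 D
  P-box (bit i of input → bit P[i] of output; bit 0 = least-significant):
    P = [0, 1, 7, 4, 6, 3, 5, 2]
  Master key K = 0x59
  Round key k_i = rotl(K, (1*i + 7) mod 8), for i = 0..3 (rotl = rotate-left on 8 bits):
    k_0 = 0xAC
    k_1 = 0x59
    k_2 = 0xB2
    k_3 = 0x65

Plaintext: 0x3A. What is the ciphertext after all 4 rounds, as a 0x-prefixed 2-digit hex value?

0xA5

s_0 = plaintext = 0x3A
s_1 = Round(s_0, k_0) = 0x07
s_2 = Round(s_1, k_1) = 0x11
s_3 = Round(s_2, k_2) = 0x4D
s_4 = Round(s_3, k_3) = 0xA5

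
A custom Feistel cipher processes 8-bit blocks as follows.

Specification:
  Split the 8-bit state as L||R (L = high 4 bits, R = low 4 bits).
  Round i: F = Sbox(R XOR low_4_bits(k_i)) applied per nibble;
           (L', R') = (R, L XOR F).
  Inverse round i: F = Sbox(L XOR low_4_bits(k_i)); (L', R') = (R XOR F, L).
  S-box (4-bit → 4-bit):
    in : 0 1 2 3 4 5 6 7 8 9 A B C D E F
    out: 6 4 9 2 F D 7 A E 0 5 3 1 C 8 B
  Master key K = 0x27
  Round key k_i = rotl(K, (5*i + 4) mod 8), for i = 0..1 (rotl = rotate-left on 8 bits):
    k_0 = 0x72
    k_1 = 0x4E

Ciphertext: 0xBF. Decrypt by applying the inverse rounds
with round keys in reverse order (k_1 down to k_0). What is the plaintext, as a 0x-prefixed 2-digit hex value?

0xD2

s_0 = ciphertext = 0xBF
s_1 = InvRound(s_0, k_1) = 0x2B
s_2 = InvRound(s_1, k_0) = 0xD2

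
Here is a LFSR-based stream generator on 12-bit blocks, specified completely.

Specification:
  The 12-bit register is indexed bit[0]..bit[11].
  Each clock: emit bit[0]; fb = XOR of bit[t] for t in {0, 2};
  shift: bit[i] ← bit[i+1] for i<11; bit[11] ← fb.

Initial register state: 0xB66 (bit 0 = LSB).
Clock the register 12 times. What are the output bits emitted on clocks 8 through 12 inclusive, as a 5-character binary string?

reg_0 = 0xB66
clock 1: out=0, reg = 0xDB3
clock 2: out=1, reg = 0xED9
clock 3: out=1, reg = 0xF6C
clock 4: out=0, reg = 0xFB6
clock 5: out=0, reg = 0xFDB
clock 6: out=1, reg = 0xFED
clock 7: out=1, reg = 0x7F6
clock 8: out=0, reg = 0xBFB
clock 9: out=1, reg = 0xDFD
clock 10: out=1, reg = 0x6FE
clock 11: out=0, reg = 0xB7F
clock 12: out=1, reg = 0x5BF

01101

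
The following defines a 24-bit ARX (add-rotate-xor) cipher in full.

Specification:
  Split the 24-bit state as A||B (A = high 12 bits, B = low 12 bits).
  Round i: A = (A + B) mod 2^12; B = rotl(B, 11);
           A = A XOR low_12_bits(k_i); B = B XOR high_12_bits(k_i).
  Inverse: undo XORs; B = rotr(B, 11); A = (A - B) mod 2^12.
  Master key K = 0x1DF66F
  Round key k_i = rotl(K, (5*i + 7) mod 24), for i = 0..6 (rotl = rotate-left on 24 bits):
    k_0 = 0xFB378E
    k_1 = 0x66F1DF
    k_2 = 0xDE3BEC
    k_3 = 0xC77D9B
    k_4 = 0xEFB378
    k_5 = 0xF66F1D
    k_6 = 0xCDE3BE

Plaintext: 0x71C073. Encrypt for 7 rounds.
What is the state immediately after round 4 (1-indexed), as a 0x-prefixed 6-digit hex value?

s_0 = plaintext = 0x71C073
s_1 = Round(s_0, k_0) = 0x00178A
s_2 = Round(s_1, k_1) = 0x6545AA
s_3 = Round(s_2, k_2) = 0x012F36
s_4 = Round(s_3, k_3) = 0x2D3BEC
s_5 = Round(s_4, k_4) = 0xDC7B0D
s_6 = Round(s_5, k_5) = 0x7C92E0
s_7 = Round(s_6, k_6) = 0x917DAE

0x2D3BEC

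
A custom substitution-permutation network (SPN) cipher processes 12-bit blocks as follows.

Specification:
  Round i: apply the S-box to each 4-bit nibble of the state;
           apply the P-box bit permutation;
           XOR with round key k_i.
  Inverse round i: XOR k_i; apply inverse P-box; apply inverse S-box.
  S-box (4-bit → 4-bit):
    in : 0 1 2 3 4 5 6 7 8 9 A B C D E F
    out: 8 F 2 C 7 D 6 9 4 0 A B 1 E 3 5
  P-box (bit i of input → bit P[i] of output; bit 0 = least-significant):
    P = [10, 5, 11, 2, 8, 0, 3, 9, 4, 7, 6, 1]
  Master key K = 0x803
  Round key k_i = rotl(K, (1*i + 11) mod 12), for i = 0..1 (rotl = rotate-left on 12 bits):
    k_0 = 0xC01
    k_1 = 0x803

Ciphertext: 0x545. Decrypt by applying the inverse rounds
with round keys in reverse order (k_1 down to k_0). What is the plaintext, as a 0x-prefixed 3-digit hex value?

0x675

s_0 = ciphertext = 0x545
s_1 = InvRound(s_0, k_1) = 0x3C5
s_2 = InvRound(s_1, k_0) = 0x675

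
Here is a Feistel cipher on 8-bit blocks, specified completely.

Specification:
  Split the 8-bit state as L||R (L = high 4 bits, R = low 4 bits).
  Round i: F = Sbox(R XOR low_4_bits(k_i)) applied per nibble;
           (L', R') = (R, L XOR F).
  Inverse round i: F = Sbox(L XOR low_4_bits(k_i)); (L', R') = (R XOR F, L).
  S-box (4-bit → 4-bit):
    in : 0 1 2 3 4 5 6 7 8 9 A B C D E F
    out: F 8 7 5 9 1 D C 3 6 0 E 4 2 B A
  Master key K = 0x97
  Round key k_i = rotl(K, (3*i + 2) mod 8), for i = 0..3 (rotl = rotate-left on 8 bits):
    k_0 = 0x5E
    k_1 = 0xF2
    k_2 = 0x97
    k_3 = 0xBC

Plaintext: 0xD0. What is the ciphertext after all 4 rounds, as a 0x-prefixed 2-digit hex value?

s_0 = plaintext = 0xD0
s_1 = Round(s_0, k_0) = 0x06
s_2 = Round(s_1, k_1) = 0x69
s_3 = Round(s_2, k_2) = 0x9D
s_4 = Round(s_3, k_3) = 0xD1

0xD1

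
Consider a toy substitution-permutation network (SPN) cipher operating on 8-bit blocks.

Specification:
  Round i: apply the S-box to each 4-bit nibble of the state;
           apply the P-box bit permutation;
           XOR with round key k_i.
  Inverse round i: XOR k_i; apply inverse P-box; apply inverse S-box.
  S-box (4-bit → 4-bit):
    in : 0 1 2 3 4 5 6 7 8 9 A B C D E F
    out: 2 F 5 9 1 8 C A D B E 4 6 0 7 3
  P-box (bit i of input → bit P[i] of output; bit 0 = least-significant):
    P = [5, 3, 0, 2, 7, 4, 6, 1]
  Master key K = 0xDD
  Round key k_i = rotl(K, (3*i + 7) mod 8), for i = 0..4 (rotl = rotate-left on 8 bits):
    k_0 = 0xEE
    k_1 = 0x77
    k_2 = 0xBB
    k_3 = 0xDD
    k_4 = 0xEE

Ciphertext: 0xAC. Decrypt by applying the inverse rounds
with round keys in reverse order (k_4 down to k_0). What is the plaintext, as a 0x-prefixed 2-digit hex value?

s_0 = ciphertext = 0xAC
s_1 = InvRound(s_0, k_4) = 0x6D
s_2 = InvRound(s_1, k_3) = 0xF4
s_3 = InvRound(s_2, k_2) = 0x6A
s_4 = InvRound(s_3, k_1) = 0x0A
s_5 = InvRound(s_4, k_0) = 0x23

0x23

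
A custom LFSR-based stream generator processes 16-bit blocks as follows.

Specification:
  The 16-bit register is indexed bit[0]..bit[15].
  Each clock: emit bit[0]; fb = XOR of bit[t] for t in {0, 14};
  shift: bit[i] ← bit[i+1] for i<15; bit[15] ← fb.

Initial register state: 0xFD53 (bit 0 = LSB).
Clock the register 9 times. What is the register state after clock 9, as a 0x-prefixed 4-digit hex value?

0x887E

reg_0 = 0xFD53
clock 1: out=1, reg = 0x7EA9
clock 2: out=1, reg = 0x3F54
clock 3: out=0, reg = 0x1FAA
clock 4: out=0, reg = 0x0FD5
clock 5: out=1, reg = 0x87EA
clock 6: out=0, reg = 0x43F5
clock 7: out=1, reg = 0x21FA
clock 8: out=0, reg = 0x10FD
clock 9: out=1, reg = 0x887E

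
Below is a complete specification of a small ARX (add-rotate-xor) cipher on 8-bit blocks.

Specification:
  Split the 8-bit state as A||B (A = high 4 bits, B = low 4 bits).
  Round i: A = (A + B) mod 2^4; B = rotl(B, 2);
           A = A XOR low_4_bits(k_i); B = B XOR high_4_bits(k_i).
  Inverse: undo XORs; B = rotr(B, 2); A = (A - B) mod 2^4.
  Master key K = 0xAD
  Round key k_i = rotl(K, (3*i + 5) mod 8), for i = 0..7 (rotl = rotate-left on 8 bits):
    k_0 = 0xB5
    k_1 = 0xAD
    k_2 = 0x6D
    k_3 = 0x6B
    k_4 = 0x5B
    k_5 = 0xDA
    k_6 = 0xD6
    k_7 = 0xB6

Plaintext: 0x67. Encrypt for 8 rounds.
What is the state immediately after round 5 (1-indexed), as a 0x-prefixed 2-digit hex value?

s_0 = plaintext = 0x67
s_1 = Round(s_0, k_0) = 0x86
s_2 = Round(s_1, k_1) = 0x33
s_3 = Round(s_2, k_2) = 0xBA
s_4 = Round(s_3, k_3) = 0xEC
s_5 = Round(s_4, k_4) = 0x16
s_6 = Round(s_5, k_5) = 0xD4
s_7 = Round(s_6, k_6) = 0x7C
s_8 = Round(s_7, k_7) = 0x58

0x16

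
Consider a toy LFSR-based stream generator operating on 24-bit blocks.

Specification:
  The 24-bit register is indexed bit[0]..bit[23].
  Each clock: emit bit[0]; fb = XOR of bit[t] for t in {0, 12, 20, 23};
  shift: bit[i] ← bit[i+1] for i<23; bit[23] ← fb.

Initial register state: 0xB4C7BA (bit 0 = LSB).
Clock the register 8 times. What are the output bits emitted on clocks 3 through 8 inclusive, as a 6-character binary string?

reg_0 = 0xB4C7BA
clock 1: out=0, reg = 0x5A63DD
clock 2: out=1, reg = 0x2D31EE
clock 3: out=0, reg = 0x9698F7
clock 4: out=1, reg = 0x4B4C7B
clock 5: out=1, reg = 0xA5A63D
clock 6: out=1, reg = 0x52D31E
clock 7: out=0, reg = 0x29698F
clock 8: out=1, reg = 0x94B4C7

011101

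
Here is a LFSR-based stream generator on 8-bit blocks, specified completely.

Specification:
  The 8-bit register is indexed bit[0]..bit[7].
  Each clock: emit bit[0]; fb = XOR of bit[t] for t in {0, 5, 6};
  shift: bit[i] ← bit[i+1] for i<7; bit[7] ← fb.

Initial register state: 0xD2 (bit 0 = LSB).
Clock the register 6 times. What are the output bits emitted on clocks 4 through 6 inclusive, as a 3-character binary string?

reg_0 = 0xD2
clock 1: out=0, reg = 0xE9
clock 2: out=1, reg = 0xF4
clock 3: out=0, reg = 0x7A
clock 4: out=0, reg = 0x3D
clock 5: out=1, reg = 0x1E
clock 6: out=0, reg = 0x0F

010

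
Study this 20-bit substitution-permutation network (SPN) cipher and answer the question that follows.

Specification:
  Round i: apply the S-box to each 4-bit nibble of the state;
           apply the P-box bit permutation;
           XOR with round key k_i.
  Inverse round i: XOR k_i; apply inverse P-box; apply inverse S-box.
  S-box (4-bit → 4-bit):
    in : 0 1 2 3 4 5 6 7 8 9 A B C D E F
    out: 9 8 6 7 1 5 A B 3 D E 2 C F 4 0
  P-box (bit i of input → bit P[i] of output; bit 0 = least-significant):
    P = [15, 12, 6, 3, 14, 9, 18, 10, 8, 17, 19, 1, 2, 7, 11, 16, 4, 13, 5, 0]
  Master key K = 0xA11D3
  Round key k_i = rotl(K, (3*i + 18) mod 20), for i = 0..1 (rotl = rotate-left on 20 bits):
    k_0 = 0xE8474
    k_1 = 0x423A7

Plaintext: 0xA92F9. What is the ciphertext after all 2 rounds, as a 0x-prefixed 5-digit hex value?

s_0 = plaintext = 0xA92F9
s_1 = Round(s_0, k_0) = 0x52C19
s_2 = Round(s_1, k_1) = 0xCAF5D

0xCAF5D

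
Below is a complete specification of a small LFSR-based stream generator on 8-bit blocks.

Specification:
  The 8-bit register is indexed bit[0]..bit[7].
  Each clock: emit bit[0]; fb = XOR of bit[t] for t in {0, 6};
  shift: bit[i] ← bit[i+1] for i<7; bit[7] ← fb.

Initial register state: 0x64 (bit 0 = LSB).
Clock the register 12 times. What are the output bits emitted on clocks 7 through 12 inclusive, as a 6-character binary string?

reg_0 = 0x64
clock 1: out=0, reg = 0xB2
clock 2: out=0, reg = 0x59
clock 3: out=1, reg = 0x2C
clock 4: out=0, reg = 0x16
clock 5: out=0, reg = 0x0B
clock 6: out=1, reg = 0x85
clock 7: out=1, reg = 0xC2
clock 8: out=0, reg = 0xE1
clock 9: out=1, reg = 0x70
clock 10: out=0, reg = 0xB8
clock 11: out=0, reg = 0x5C
clock 12: out=0, reg = 0xAE

101000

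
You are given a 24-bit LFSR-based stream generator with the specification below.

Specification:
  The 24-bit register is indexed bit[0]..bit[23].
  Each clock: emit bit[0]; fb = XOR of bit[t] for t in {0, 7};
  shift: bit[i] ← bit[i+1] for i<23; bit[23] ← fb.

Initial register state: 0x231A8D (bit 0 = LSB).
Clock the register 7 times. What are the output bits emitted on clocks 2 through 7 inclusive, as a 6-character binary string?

011000

reg_0 = 0x231A8D
clock 1: out=1, reg = 0x118D46
clock 2: out=0, reg = 0x08C6A3
clock 3: out=1, reg = 0x046351
clock 4: out=1, reg = 0x8231A8
clock 5: out=0, reg = 0xC118D4
clock 6: out=0, reg = 0xE08C6A
clock 7: out=0, reg = 0x704635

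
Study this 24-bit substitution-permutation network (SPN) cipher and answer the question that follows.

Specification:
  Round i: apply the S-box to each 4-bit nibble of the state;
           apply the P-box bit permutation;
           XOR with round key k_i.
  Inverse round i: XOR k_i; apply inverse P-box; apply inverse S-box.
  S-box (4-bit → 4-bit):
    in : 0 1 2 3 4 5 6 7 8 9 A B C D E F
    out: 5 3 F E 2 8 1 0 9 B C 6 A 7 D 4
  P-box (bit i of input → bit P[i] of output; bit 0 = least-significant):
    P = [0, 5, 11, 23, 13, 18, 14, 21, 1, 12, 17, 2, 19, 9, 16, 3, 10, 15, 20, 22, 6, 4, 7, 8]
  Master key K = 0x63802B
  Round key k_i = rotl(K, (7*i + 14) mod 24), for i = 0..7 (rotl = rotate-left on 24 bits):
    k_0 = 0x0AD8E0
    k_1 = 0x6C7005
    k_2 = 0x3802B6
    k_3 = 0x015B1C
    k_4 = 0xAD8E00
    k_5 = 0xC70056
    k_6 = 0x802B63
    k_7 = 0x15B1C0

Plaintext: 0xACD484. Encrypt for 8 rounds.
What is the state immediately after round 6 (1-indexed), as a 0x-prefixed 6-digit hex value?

s_0 = plaintext = 0xACD484
s_1 = Round(s_0, k_0) = 0x636B40
s_2 = Round(s_1, k_1) = 0x32E844
s_3 = Round(s_2, k_2) = 0x658708
s_4 = Round(s_3, k_3) = 0xC93B55
s_5 = Round(s_4, k_4) = 0x4E1918
s_6 = Round(s_5, k_5) = 0x1B3641
s_7 = Round(s_6, k_6) = 0x95A918
s_8 = Round(s_7, k_7) = 0xD0809F

0x1B3641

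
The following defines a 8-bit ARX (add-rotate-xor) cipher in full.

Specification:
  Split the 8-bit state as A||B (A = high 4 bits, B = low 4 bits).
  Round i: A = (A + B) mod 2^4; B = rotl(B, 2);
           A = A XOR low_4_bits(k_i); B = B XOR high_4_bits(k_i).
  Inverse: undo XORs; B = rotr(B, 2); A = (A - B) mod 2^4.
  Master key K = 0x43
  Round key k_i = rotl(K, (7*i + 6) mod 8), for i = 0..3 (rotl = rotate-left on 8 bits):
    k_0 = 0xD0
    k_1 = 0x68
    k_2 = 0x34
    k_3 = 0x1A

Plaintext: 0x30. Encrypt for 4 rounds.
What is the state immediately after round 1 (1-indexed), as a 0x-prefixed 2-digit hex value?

s_0 = plaintext = 0x30
s_1 = Round(s_0, k_0) = 0x3D
s_2 = Round(s_1, k_1) = 0x81
s_3 = Round(s_2, k_2) = 0xD7
s_4 = Round(s_3, k_3) = 0xEC

0x3D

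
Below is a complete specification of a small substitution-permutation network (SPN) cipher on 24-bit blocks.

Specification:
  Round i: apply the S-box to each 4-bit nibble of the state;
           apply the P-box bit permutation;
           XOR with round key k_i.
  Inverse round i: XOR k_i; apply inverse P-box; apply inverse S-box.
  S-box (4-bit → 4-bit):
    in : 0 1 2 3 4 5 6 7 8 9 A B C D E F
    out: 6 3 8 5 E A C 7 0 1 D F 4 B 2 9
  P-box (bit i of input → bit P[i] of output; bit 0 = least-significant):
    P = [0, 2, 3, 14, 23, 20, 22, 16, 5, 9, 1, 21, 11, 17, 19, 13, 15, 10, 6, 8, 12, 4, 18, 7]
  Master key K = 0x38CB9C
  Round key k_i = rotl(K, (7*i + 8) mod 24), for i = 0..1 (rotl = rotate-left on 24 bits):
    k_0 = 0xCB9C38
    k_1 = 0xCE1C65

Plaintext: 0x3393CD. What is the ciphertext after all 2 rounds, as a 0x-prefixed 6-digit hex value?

0xF5FF66

s_0 = plaintext = 0x3393CD
s_1 = Round(s_0, k_0) = 0x8F445F
s_2 = Round(s_1, k_1) = 0xF5FF66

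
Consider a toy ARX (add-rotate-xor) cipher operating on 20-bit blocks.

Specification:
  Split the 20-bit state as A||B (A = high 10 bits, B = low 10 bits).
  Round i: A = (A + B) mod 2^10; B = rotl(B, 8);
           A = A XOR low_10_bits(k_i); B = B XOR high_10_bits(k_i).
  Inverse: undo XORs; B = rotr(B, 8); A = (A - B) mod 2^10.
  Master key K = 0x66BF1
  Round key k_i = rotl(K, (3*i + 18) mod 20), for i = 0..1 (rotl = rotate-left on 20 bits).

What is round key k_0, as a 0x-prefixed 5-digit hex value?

0x59AFC

K = 0x66BF1
k_0 = rotl(K, (3*0+18) mod 20) = rotl(K, 18) = 0x59AFC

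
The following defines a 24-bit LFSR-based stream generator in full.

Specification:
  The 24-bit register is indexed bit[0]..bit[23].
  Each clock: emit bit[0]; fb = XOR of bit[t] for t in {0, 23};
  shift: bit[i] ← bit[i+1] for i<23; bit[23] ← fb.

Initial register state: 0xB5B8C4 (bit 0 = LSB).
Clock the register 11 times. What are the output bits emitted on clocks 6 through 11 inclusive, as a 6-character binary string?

011000

reg_0 = 0xB5B8C4
clock 1: out=0, reg = 0xDADC62
clock 2: out=0, reg = 0xED6E31
clock 3: out=1, reg = 0x76B718
clock 4: out=0, reg = 0x3B5B8C
clock 5: out=0, reg = 0x1DADC6
clock 6: out=0, reg = 0x0ED6E3
clock 7: out=1, reg = 0x876B71
clock 8: out=1, reg = 0x43B5B8
clock 9: out=0, reg = 0x21DADC
clock 10: out=0, reg = 0x10ED6E
clock 11: out=0, reg = 0x0876B7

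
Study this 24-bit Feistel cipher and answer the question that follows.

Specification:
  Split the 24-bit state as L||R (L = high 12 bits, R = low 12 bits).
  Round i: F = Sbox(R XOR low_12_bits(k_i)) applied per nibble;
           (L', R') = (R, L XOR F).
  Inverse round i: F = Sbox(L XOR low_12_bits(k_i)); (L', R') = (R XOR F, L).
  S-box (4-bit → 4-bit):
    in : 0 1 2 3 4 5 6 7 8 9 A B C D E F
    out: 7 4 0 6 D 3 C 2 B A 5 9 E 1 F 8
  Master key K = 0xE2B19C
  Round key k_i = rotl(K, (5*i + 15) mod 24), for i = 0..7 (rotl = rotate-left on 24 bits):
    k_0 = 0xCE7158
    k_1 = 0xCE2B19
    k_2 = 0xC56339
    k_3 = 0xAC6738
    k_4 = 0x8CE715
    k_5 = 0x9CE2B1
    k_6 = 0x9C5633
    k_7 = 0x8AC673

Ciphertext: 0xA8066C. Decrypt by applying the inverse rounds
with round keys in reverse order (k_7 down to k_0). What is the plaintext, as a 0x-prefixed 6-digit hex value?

0x480EA2

s_0 = ciphertext = 0xA8066C
s_1 = InvRound(s_0, k_7) = 0x8EAA80
s_2 = InvRound(s_1, k_6) = 0x59A8EA
s_3 = InvRound(s_2, k_5) = 0xAE359A
s_4 = InvRound(s_3, k_4) = 0x416AE3
s_5 = InvRound(s_4, k_3) = 0xCEC416
s_6 = InvRound(s_5, k_2) = 0xC05CEC
s_7 = InvRound(s_6, k_1) = 0xEA2C05
s_8 = InvRound(s_7, k_0) = 0x480EA2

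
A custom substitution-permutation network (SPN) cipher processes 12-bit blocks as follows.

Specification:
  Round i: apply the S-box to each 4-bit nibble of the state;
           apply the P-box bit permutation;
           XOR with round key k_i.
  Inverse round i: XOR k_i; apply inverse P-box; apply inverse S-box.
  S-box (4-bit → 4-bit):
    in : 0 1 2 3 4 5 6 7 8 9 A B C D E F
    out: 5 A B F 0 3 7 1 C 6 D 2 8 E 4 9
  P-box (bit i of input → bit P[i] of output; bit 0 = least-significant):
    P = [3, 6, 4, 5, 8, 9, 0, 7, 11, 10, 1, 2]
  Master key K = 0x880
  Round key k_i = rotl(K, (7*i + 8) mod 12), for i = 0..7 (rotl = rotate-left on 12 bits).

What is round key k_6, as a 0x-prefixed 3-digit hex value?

K = 0x880
k_0 = rotl(K, (7*0+8) mod 12) = rotl(K, 8) = 0x088
k_1 = rotl(K, (7*1+8) mod 12) = rotl(K, 3) = 0x404
k_2 = rotl(K, (7*2+8) mod 12) = rotl(K, 10) = 0x220
k_3 = rotl(K, (7*3+8) mod 12) = rotl(K, 5) = 0x011
k_4 = rotl(K, (7*4+8) mod 12) = rotl(K, 0) = 0x880
k_5 = rotl(K, (7*5+8) mod 12) = rotl(K, 7) = 0x044
k_6 = rotl(K, (7*6+8) mod 12) = rotl(K, 2) = 0x202

0x202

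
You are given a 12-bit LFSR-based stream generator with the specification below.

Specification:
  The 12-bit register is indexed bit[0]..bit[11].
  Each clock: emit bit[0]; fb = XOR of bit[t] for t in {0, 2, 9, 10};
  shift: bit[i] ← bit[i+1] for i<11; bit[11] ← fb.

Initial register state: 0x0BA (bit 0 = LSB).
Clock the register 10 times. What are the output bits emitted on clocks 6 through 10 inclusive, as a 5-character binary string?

reg_0 = 0x0BA
clock 1: out=0, reg = 0x05D
clock 2: out=1, reg = 0x02E
clock 3: out=0, reg = 0x817
clock 4: out=1, reg = 0x40B
clock 5: out=1, reg = 0x205
clock 6: out=1, reg = 0x902
clock 7: out=0, reg = 0x481
clock 8: out=1, reg = 0x240
clock 9: out=0, reg = 0x920
clock 10: out=0, reg = 0x490

10100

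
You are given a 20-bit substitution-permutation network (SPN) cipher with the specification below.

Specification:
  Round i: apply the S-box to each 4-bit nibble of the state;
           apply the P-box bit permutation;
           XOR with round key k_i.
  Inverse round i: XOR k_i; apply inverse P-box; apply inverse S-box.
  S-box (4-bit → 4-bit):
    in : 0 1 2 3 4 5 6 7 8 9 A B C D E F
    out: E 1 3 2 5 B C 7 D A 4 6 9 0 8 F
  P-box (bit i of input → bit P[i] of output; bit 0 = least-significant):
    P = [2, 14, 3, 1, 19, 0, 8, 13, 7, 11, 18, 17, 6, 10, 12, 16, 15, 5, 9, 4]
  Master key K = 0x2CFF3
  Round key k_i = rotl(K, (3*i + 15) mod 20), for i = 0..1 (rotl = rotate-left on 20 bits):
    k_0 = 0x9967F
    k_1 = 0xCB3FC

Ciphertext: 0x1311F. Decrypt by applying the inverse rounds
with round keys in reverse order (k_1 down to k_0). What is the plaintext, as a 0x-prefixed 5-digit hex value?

s_0 = ciphertext = 0x1311F
s_1 = InvRound(s_0, k_1) = 0x7C42E
s_2 = InvRound(s_1, k_0) = 0x64623

0x64623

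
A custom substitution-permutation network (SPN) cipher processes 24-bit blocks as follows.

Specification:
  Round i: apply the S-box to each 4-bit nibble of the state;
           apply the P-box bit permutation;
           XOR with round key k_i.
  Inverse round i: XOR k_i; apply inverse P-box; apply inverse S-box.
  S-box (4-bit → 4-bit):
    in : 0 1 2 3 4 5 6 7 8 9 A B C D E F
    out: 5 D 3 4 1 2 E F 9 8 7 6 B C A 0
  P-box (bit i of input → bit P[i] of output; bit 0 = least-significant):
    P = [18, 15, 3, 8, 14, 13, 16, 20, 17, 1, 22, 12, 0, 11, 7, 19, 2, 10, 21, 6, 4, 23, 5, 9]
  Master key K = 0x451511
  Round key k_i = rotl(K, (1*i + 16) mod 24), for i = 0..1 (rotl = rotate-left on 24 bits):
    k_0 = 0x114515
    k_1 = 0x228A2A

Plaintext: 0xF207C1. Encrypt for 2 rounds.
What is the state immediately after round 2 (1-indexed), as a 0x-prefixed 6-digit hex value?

0x540EF6

s_0 = plaintext = 0xF207C1
s_1 = Round(s_0, k_0) = 0x47309A
s_2 = Round(s_1, k_1) = 0x540EF6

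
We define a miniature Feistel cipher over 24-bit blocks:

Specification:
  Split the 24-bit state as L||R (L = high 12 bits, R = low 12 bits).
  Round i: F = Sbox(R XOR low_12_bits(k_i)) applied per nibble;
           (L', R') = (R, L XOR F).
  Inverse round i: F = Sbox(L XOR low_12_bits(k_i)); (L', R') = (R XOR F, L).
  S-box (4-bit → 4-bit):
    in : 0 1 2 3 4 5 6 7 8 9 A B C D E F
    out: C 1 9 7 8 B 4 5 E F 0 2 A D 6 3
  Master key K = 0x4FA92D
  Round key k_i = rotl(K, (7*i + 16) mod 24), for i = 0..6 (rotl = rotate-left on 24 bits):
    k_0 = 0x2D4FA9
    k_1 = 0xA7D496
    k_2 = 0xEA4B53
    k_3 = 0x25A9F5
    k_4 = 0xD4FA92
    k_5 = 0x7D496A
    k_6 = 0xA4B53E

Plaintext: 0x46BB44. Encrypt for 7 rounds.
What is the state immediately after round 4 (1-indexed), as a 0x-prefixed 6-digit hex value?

s_0 = plaintext = 0x46BB44
s_1 = Round(s_0, k_0) = 0xB44C06
s_2 = Round(s_1, k_1) = 0xC065B8
s_3 = Round(s_2, k_2) = 0x5B8A64
s_4 = Round(s_3, k_3) = 0xA64249
s_5 = Round(s_4, k_4) = 0x2494B6
s_6 = Round(s_5, k_5) = 0x4B6F93
s_7 = Round(s_6, k_6) = 0xF934BB

0xA64249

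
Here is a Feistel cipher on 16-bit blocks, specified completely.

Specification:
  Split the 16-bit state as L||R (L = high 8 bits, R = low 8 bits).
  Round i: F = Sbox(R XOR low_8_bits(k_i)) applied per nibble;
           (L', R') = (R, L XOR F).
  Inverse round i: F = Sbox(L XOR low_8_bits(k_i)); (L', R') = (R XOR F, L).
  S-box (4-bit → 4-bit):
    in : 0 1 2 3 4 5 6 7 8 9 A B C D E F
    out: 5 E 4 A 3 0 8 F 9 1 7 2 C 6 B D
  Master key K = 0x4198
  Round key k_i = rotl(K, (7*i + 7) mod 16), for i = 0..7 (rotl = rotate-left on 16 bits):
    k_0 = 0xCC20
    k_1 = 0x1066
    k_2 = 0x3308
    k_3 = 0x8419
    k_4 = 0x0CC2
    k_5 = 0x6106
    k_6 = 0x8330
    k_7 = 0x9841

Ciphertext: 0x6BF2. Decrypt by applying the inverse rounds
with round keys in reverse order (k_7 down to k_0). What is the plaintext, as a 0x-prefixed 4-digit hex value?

s_0 = ciphertext = 0x6BF2
s_1 = InvRound(s_0, k_7) = 0xB56B
s_2 = InvRound(s_1, k_6) = 0xFBB5
s_3 = InvRound(s_2, k_5) = 0x63FB
s_4 = InvRound(s_3, k_4) = 0x8563
s_5 = InvRound(s_4, k_3) = 0x7F85
s_6 = InvRound(s_5, k_2) = 0x7A7F
s_7 = InvRound(s_6, k_1) = 0x937A
s_8 = InvRound(s_7, k_0) = 0x5093

0x5093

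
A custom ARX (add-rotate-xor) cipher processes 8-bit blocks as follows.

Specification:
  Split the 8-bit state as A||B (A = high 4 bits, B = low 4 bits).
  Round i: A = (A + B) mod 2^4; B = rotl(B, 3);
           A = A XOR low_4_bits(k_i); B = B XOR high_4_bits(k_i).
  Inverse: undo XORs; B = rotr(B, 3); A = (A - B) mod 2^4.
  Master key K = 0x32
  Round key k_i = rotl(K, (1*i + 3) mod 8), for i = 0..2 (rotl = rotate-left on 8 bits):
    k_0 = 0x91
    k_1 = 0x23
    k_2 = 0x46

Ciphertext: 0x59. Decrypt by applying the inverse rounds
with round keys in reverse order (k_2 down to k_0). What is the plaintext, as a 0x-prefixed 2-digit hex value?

s_0 = ciphertext = 0x59
s_1 = InvRound(s_0, k_2) = 0x8B
s_2 = InvRound(s_1, k_1) = 0x83
s_3 = InvRound(s_2, k_0) = 0x45

0x45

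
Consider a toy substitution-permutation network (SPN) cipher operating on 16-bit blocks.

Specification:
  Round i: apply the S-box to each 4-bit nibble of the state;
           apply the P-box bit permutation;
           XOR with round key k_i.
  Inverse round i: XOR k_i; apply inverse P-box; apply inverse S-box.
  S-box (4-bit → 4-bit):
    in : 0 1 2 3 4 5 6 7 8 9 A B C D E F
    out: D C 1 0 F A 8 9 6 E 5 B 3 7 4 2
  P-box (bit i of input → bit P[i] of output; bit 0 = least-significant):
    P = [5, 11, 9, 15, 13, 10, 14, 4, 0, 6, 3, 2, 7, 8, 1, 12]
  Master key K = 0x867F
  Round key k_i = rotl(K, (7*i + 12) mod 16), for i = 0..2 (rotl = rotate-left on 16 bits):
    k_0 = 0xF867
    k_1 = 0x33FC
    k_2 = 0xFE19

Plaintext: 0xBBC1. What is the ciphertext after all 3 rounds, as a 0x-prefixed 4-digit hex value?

s_0 = plaintext = 0xBBC1
s_1 = Round(s_0, k_0) = 0x4FA2
s_2 = Round(s_1, k_1) = 0x421E
s_3 = Round(s_2, k_2) = 0xAD8A

0xAD8A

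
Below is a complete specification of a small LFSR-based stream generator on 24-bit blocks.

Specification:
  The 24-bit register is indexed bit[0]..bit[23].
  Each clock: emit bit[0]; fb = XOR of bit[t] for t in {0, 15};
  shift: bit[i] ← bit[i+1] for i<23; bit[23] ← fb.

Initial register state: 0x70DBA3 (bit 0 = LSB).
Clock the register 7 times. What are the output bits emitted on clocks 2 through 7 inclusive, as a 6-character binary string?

reg_0 = 0x70DBA3
clock 1: out=1, reg = 0x386DD1
clock 2: out=1, reg = 0x9C36E8
clock 3: out=0, reg = 0x4E1B74
clock 4: out=0, reg = 0x270DBA
clock 5: out=0, reg = 0x1386DD
clock 6: out=1, reg = 0x09C36E
clock 7: out=0, reg = 0x84E1B7

100010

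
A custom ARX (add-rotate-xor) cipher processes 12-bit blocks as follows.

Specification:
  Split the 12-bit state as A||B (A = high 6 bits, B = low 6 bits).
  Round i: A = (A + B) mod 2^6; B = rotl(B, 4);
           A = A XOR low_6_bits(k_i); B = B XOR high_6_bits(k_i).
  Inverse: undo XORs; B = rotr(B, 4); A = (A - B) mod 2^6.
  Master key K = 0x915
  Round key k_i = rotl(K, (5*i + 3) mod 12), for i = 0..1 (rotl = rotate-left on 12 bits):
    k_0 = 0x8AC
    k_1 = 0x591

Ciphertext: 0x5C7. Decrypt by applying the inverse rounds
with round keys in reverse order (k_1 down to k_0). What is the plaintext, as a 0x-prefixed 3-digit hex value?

s_0 = ciphertext = 0x5C7
s_1 = InvRound(s_0, k_1) = 0x045
s_2 = InvRound(s_1, k_0) = 0x3DE

0x3DE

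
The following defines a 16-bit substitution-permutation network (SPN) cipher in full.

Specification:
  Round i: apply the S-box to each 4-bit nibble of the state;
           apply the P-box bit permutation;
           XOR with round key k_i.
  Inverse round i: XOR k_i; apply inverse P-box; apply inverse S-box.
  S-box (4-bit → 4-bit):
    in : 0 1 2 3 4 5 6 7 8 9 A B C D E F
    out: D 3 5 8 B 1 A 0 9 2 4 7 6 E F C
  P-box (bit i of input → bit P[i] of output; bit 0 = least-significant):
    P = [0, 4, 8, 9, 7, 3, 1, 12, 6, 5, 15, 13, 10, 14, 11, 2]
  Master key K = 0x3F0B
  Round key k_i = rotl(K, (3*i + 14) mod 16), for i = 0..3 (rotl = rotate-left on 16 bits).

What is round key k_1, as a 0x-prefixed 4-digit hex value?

0x7E16

K = 0x3F0B
k_0 = rotl(K, (3*0+14) mod 16) = rotl(K, 14) = 0xCFC2
k_1 = rotl(K, (3*1+14) mod 16) = rotl(K, 1) = 0x7E16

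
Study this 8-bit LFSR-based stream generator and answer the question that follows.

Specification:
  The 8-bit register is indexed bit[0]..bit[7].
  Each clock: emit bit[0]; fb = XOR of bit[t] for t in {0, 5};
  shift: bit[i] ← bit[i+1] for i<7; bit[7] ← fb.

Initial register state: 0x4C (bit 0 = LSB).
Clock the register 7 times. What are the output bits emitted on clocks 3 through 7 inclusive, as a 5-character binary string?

reg_0 = 0x4C
clock 1: out=0, reg = 0x26
clock 2: out=0, reg = 0x93
clock 3: out=1, reg = 0xC9
clock 4: out=1, reg = 0xE4
clock 5: out=0, reg = 0xF2
clock 6: out=0, reg = 0xF9
clock 7: out=1, reg = 0x7C

11001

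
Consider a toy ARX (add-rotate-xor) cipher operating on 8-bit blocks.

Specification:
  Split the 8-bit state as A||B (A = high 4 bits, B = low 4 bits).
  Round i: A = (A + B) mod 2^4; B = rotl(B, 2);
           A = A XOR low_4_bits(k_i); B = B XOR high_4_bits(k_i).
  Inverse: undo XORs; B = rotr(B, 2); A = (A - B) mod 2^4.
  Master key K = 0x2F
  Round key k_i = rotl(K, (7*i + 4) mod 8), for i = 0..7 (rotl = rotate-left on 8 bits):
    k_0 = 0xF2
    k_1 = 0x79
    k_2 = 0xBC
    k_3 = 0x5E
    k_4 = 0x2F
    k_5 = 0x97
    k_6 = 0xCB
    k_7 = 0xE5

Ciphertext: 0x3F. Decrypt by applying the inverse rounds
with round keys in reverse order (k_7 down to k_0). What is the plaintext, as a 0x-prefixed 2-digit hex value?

s_0 = ciphertext = 0x3F
s_1 = InvRound(s_0, k_7) = 0x24
s_2 = InvRound(s_1, k_6) = 0x72
s_3 = InvRound(s_2, k_5) = 0x2E
s_4 = InvRound(s_3, k_4) = 0xA3
s_5 = InvRound(s_4, k_3) = 0xB9
s_6 = InvRound(s_5, k_2) = 0xF8
s_7 = InvRound(s_6, k_1) = 0x7F
s_8 = InvRound(s_7, k_0) = 0x50

0x50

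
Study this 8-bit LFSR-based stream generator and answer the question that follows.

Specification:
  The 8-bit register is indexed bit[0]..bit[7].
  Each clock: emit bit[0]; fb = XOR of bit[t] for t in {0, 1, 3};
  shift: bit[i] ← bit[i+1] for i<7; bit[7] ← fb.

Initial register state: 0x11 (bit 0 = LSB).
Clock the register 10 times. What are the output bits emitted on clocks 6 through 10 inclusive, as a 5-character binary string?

00011

reg_0 = 0x11
clock 1: out=1, reg = 0x88
clock 2: out=0, reg = 0xC4
clock 3: out=0, reg = 0x62
clock 4: out=0, reg = 0xB1
clock 5: out=1, reg = 0xD8
clock 6: out=0, reg = 0xEC
clock 7: out=0, reg = 0xF6
clock 8: out=0, reg = 0xFB
clock 9: out=1, reg = 0xFD
clock 10: out=1, reg = 0x7E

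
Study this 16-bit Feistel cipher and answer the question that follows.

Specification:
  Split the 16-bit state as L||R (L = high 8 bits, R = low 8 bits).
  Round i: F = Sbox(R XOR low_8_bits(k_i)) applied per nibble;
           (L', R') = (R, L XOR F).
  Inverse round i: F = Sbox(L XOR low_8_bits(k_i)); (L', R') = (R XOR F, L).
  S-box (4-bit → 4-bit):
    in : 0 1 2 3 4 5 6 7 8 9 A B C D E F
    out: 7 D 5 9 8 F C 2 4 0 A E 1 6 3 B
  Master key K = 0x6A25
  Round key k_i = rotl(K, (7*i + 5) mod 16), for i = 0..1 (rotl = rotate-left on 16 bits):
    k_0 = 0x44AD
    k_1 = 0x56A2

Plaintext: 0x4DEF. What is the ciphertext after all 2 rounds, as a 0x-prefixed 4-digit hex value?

0xC825

s_0 = plaintext = 0x4DEF
s_1 = Round(s_0, k_0) = 0xEFC8
s_2 = Round(s_1, k_1) = 0xC825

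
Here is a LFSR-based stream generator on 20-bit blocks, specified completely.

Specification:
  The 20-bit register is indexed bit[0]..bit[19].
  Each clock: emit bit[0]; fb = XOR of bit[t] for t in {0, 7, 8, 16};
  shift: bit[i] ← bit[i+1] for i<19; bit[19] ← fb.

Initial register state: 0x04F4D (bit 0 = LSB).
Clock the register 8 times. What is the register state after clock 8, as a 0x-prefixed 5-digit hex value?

0x5C04F

reg_0 = 0x04F4D
clock 1: out=1, reg = 0x027A6
clock 2: out=0, reg = 0x013D3
clock 3: out=1, reg = 0x809E9
clock 4: out=1, reg = 0xC04F4
clock 5: out=0, reg = 0xE027A
clock 6: out=0, reg = 0x7013D
clock 7: out=1, reg = 0xB809E
clock 8: out=0, reg = 0x5C04F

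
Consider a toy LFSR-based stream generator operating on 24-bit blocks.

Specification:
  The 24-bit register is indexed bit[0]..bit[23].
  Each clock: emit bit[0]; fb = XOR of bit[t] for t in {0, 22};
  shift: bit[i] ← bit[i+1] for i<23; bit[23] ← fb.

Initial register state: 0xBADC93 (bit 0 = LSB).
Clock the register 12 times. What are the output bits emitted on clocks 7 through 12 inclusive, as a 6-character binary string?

010011

reg_0 = 0xBADC93
clock 1: out=1, reg = 0xDD6E49
clock 2: out=1, reg = 0x6EB724
clock 3: out=0, reg = 0xB75B92
clock 4: out=0, reg = 0x5BADC9
clock 5: out=1, reg = 0x2DD6E4
clock 6: out=0, reg = 0x16EB72
clock 7: out=0, reg = 0x0B75B9
clock 8: out=1, reg = 0x85BADC
clock 9: out=0, reg = 0x42DD6E
clock 10: out=0, reg = 0xA16EB7
clock 11: out=1, reg = 0xD0B75B
clock 12: out=1, reg = 0x685BAD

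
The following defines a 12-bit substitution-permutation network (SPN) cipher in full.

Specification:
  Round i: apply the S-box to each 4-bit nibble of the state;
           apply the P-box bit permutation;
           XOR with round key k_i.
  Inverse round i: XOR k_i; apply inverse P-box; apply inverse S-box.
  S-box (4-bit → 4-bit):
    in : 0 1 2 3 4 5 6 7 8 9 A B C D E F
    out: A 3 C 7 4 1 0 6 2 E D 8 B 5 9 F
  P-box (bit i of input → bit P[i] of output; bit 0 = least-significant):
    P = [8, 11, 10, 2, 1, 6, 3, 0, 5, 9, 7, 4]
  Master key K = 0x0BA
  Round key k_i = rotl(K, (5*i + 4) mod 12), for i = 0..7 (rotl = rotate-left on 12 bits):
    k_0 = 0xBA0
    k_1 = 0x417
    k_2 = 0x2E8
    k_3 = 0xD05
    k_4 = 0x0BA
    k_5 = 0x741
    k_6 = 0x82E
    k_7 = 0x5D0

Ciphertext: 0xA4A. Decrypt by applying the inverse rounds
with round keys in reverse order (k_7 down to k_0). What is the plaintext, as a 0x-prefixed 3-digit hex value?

s_0 = ciphertext = 0xA4A
s_1 = InvRound(s_0, k_7) = 0x9D3
s_2 = InvRound(s_1, k_6) = 0xA9E
s_3 = InvRound(s_2, k_5) = 0x2FF
s_4 = InvRound(s_3, k_4) = 0x80B
s_5 = InvRound(s_4, k_3) = 0x6DA
s_6 = InvRound(s_5, k_2) = 0xE54
s_7 = InvRound(s_6, k_1) = 0x8C8
s_8 = InvRound(s_7, k_0) = 0x175

0x175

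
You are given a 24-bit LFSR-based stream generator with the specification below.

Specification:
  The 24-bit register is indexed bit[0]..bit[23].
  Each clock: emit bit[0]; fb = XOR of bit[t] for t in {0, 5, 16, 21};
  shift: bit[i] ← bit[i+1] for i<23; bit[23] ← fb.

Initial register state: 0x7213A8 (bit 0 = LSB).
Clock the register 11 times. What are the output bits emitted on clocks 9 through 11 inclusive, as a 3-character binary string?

110

reg_0 = 0x7213A8
clock 1: out=0, reg = 0x3909D4
clock 2: out=0, reg = 0x1C84EA
clock 3: out=0, reg = 0x8E4275
clock 4: out=1, reg = 0x47213A
clock 5: out=0, reg = 0x23909D
clock 6: out=1, reg = 0x91C84E
clock 7: out=0, reg = 0xC8E427
clock 8: out=1, reg = 0x647213
clock 9: out=1, reg = 0x323909
clock 10: out=1, reg = 0x191C84
clock 11: out=0, reg = 0x8C8E42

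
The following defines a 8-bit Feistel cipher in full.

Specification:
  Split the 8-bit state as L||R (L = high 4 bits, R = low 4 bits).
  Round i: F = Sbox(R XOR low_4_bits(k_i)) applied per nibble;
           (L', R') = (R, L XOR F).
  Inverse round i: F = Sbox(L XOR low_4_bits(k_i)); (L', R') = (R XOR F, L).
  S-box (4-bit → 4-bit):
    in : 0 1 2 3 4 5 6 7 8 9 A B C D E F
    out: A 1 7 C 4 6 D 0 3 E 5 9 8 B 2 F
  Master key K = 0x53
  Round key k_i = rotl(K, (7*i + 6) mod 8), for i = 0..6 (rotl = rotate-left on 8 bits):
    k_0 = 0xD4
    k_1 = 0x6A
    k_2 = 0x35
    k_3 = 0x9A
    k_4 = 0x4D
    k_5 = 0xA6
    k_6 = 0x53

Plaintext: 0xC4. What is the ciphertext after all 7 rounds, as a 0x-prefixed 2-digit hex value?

s_0 = plaintext = 0xC4
s_1 = Round(s_0, k_0) = 0x46
s_2 = Round(s_1, k_1) = 0x6C
s_3 = Round(s_2, k_2) = 0xC8
s_4 = Round(s_3, k_3) = 0x8B
s_5 = Round(s_4, k_4) = 0xB5
s_6 = Round(s_5, k_5) = 0x57
s_7 = Round(s_6, k_6) = 0x71

0x71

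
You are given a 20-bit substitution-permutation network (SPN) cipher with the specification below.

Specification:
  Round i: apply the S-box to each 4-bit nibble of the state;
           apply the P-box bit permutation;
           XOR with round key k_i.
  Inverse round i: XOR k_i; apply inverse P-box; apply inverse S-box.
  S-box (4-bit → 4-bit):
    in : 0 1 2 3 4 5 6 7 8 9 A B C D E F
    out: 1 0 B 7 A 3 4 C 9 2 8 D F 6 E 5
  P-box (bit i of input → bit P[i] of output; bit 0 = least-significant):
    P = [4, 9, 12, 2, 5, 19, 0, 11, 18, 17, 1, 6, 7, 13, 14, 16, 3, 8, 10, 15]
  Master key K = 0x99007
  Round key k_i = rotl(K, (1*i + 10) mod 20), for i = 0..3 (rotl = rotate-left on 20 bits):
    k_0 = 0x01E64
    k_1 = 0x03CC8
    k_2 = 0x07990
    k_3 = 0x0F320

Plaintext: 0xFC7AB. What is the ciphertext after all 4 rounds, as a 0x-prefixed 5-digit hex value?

s_0 = plaintext = 0xFC7AB
s_1 = Round(s_0, k_0) = 0x162BA
s_2 = Round(s_1, k_1) = 0x674AD
s_3 = Round(s_2, k_2) = 0x327D0
s_4 = Round(s_3, k_3) = 0x9D6FB

0x9D6FB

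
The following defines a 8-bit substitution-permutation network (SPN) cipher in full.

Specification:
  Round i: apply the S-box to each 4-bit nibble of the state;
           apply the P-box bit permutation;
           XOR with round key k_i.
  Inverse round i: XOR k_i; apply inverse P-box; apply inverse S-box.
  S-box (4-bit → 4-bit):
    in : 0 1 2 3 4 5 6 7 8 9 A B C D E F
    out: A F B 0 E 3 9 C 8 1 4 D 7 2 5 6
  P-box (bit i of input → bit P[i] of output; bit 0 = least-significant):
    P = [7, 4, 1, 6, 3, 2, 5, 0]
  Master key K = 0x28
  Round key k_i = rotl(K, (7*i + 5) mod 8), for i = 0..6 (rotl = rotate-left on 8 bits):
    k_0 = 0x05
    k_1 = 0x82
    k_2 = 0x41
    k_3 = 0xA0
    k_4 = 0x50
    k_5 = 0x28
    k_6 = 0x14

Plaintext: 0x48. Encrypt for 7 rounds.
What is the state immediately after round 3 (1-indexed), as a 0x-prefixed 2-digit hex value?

s_0 = plaintext = 0x48
s_1 = Round(s_0, k_0) = 0x60
s_2 = Round(s_1, k_1) = 0xDB
s_3 = Round(s_2, k_2) = 0x87
s_4 = Round(s_3, k_3) = 0xE3
s_5 = Round(s_4, k_4) = 0x78
s_6 = Round(s_5, k_5) = 0x49
s_7 = Round(s_6, k_6) = 0xB1

0x87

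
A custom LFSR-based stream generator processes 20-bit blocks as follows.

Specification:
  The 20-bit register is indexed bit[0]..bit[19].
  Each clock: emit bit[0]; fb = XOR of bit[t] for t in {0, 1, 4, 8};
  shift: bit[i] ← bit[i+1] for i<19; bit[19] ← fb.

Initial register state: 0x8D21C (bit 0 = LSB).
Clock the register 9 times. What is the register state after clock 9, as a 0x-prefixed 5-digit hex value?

reg_0 = 0x8D21C
clock 1: out=0, reg = 0xC690E
clock 2: out=0, reg = 0x63487
clock 3: out=1, reg = 0x31A43
clock 4: out=1, reg = 0x18D21
clock 5: out=1, reg = 0x0C690
clock 6: out=0, reg = 0x86348
clock 7: out=0, reg = 0xC31A4
clock 8: out=0, reg = 0xE18D2
clock 9: out=0, reg = 0x70C69

0x70C69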